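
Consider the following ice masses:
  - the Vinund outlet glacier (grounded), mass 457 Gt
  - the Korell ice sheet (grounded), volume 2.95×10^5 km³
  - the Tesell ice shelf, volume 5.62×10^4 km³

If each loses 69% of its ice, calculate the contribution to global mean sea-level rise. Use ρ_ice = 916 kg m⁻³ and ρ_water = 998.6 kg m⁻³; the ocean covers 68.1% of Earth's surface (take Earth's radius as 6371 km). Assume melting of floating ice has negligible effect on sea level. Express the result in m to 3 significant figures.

≈ 0.538 m

Vinund: 0.69 × 457 Gt = 3.153×10^14 kg; dividing by ρ_w = 998.6 kg m⁻³ gives 3.158×10^11 m³ of water.
Korell: 0.69 × 2.95×10^5 km³ × (916/998.6) = 1.867×10^5 km³ of water.
The Tesell ice shelf is floating and already displaces its own weight of water, so its melt adds essentially nothing to sea level.
Total added water ≈ 1.870×10^14 m³ over 3.47×10^14 m² → Δh = 0.538 m.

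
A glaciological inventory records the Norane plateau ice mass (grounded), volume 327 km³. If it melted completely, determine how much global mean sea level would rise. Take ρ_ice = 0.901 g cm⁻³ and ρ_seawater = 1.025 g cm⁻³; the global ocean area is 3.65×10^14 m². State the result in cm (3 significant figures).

Norane: 327 km³ × (901/1025) = 287.4 km³ of water.
Spread over 3.65×10^14 m² of ocean, Δh = 2.874×10^11 / 3.65×10^14 = 7.88×10^-4 m = 0.0788 cm.

≈ 0.0788 cm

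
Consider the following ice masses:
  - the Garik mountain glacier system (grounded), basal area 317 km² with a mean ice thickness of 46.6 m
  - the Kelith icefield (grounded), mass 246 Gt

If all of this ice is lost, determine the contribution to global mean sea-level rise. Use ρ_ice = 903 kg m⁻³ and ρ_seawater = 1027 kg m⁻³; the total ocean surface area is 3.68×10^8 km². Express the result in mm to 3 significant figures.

≈ 0.686 mm

Garik: ice volume = 317 km² × 46.6 m = 14.77 km³; 14.77 × (903/1027) = 12.99 km³ of water.
Kelith: 246 Gt = 2.460×10^14 kg; dividing by ρ_w = 1027 kg m⁻³ gives 2.395×10^11 m³ of water.
Total added water ≈ 2.525×10^11 m³ over 3.68×10^14 m² → Δh = 6.86×10^-4 m = 0.686 mm.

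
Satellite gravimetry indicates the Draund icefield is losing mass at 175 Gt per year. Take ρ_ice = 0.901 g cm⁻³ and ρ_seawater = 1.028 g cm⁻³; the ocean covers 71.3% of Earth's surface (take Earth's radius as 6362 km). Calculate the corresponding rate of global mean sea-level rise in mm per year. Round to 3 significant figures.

≈ 0.469 mm/yr

ρ_w = 1.028 g cm⁻³ = 1028 kg m⁻³. Annual water volume added = 175 Gt / ρ_w = 1.750×10^14 kg / 1028 kg m⁻³ = 1.702×10^11 m³.
Δh per year = 1.702×10^11 / 3.63×10^14 = 4.69×10^-4 m = 0.469 mm.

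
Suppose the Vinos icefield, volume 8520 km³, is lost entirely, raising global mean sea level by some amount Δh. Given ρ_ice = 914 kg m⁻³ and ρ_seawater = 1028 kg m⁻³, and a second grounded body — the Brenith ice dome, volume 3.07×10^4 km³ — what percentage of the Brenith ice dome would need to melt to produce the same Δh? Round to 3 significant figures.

Equal sea-level rise means equal mass of meltwater, i.e. equal mass of ice lost.
Ice mass of Vinos: 7.787×10^15 kg; ice mass of Brenith: 2.806×10^16 kg.
Fraction required = 7.787×10^15 / 2.806×10^16 = 0.278 → 27.8 %.

≈ 27.8 %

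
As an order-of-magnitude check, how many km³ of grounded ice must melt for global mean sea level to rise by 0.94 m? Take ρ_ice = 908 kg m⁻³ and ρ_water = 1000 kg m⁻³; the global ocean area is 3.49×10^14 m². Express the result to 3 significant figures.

Required water volume = Δh × A = 0.94 m × 3.49×10^14 m² = 3.281×10^14 m³ = 3.281×10^5 km³.
Ice volume = water volume × ρ_w/ρ_ice = 3.281×10^5 × 1000/908 = 3.61×10^5 km³.

≈ 3.61×10^5 km³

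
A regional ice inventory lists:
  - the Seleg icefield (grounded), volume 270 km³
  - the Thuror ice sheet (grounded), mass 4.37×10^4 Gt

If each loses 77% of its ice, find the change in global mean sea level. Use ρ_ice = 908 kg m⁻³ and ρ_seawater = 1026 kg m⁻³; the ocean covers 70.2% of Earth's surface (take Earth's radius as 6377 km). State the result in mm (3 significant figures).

Seleg: 0.77 × 270 km³ × (908/1026) = 184.0 km³ of water.
Thuror: 0.77 × 4.37×10^4 Gt = 3.365×10^16 kg; dividing by ρ_w = 1026 kg m⁻³ gives 3.280×10^13 m³ of water.
Total added water ≈ 3.298×10^13 m³ over 3.59×10^14 m² → Δh = 0.0919 m = 91.9 mm.

≈ 91.9 mm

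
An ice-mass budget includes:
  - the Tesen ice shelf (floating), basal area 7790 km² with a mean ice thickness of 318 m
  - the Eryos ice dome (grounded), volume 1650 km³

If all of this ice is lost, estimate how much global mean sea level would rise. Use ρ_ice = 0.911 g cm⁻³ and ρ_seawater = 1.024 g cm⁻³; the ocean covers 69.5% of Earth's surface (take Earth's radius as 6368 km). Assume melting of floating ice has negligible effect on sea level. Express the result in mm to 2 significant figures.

≈ 4.1 mm

The Tesen ice shelf is floating and already displaces its own weight of water, so its melt adds essentially nothing to sea level.
Eryos: 1650 km³ × (911/1024) = 1468 km³ of water.
Total added water ≈ 1.468×10^12 m³ over 3.54×10^14 m² → Δh = 4.14×10^-3 m = 4.1 mm.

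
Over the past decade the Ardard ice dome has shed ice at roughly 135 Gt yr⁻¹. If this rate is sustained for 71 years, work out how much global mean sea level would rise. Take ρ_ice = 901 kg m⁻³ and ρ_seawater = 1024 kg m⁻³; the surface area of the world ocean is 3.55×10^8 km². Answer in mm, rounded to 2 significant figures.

Total mass lost = 135 Gt/yr × 71 yr = 9585 Gt = 9.585×10^15 kg.
ρ_w = 1024 kg m⁻³, so water volume = 9.585×10^15 / 1024 = 9.360×10^12 m³.
Δh = 9.360×10^12 / 3.55×10^14 = 0.0264 m = 26 mm.

≈ 26 mm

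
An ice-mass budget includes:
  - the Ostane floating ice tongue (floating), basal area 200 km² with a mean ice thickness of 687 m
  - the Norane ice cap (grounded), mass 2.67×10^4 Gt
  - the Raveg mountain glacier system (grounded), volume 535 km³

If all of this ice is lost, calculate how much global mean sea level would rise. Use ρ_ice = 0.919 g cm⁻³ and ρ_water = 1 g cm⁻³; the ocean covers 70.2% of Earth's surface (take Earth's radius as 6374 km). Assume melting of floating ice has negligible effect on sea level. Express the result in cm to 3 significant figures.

≈ 7.59 cm

The Ostane floating ice tongue is floating and already displaces its own weight of water, so its melt adds essentially nothing to sea level.
Norane: 2.67×10^4 Gt = 2.670×10^16 kg; dividing by ρ_w = 1 g cm⁻³ = 1000 kg m⁻³ gives 2.670×10^13 m³ of water.
Raveg: 535 km³ × (919/1000) = 491.7 km³ of water.
Total added water ≈ 2.719×10^13 m³ over 3.58×10^14 m² → Δh = 0.0759 m = 7.59 cm.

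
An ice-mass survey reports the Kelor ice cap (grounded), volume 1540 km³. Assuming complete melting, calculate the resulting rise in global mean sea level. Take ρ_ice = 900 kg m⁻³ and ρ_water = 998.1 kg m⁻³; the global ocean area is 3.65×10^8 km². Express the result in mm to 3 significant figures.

Kelor: 1540 km³ × (900/998.1) = 1389 km³ of water.
Spread over 3.65×10^14 m² of ocean, Δh = 1.389×10^12 / 3.65×10^14 = 3.80×10^-3 m = 3.80 mm.

≈ 3.80 mm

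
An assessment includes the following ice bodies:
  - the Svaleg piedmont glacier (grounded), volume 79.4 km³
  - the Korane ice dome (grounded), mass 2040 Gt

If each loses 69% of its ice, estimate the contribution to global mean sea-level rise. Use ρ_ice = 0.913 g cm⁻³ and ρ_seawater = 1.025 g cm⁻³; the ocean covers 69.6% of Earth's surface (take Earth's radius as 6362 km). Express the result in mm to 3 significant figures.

≈ 4.02 mm

Svaleg: 0.69 × 79.4 km³ × (913/1025) = 48.80 km³ of water.
Korane: 0.69 × 2040 Gt = 1.408×10^15 kg; dividing by ρ_w = 1.025 g cm⁻³ = 1025 kg m⁻³ gives 1.373×10^12 m³ of water.
Total added water ≈ 1.422×10^12 m³ over 3.54×10^14 m² → Δh = 4.02×10^-3 m = 4.02 mm.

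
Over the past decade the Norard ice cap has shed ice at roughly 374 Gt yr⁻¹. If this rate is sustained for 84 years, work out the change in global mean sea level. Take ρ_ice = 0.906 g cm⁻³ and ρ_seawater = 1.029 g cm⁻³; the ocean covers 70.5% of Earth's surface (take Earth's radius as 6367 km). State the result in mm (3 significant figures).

≈ 85.0 mm

Total mass lost = 374 Gt/yr × 84 yr = 3.142×10^4 Gt = 3.142×10^16 kg.
ρ_w = 1.029 g cm⁻³ = 1029 kg m⁻³, so water volume = 3.142×10^16 / 1029 = 3.053×10^13 m³.
Δh = 3.053×10^13 / 3.59×10^14 = 0.0850 m = 85.0 mm.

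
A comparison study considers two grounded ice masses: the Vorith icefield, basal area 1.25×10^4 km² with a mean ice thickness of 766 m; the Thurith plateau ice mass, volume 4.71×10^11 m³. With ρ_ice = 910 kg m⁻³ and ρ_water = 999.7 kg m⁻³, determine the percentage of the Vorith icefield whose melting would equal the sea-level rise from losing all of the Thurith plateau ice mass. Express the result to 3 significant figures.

≈ 4.92 %

Equal sea-level rise means equal mass of meltwater, i.e. equal mass of ice lost.
Ice mass of Thurith: 4.286×10^14 kg; ice mass of Vorith: 8.713×10^15 kg.
Fraction required = 4.286×10^14 / 8.713×10^15 = 0.0492 → 4.92 %.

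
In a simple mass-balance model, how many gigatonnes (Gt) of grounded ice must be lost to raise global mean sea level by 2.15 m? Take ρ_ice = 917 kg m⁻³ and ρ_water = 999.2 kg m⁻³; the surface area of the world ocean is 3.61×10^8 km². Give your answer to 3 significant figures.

≈ 7.76×10^5 Gt

Required water volume = Δh × A = 2.15 m × 3.61×10^14 m² = 7.762×10^14 m³.
ρ_w = 999.2 kg m⁻³, so the mass of water = 7.762×10^14 m³ × 999.2 kg m⁻³ = 7.755×10^17 kg = 7.76×10^5 Gt (and the same mass of ice, by conservation).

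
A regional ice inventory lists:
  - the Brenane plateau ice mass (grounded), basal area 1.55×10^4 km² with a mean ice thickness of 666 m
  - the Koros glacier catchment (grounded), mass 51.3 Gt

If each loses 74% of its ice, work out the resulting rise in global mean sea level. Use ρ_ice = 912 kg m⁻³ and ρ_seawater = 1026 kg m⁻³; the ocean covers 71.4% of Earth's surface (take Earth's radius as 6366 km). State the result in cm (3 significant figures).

≈ 1.88 cm

Brenane: ice volume = 1.55×10^4 km² × 666 m = 1.032×10^4 km³; 0.74 × 1.032×10^4 × (912/1026) = 6790 km³ of water.
Koros: 0.74 × 51.3 Gt = 3.796×10^13 kg; dividing by ρ_w = 1026 kg m⁻³ gives 3.700×10^10 m³ of water.
Total added water ≈ 6.827×10^12 m³ over 3.64×10^14 m² → Δh = 0.0188 m = 1.88 cm.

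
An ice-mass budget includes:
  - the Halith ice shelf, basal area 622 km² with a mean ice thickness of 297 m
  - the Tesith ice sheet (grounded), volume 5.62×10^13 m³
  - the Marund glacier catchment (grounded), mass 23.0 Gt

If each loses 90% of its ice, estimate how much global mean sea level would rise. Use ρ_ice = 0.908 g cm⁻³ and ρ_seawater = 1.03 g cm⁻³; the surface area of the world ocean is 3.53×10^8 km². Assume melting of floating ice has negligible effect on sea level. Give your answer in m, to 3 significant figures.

The Halith ice shelf is floating and already displaces its own weight of water, so its melt adds essentially nothing to sea level.
Tesith: 0.9 × 5.62×10^13 m³ × (908/1030) = 4.459×10^13 m³ of water.
Marund: 0.9 × 23.0 Gt = 2.070×10^13 kg; dividing by ρ_w = 1.03 g cm⁻³ = 1030 kg m⁻³ gives 2.010×10^10 m³ of water.
Total added water ≈ 4.461×10^13 m³ over 3.53×10^14 m² → Δh = 0.126 m.

≈ 0.126 m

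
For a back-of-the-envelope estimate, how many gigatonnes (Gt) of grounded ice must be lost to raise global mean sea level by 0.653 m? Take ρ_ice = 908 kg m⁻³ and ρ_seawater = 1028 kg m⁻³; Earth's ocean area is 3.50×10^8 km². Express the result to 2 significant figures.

≈ 2.3×10^5 Gt

Required water volume = Δh × A = 0.653 m × 3.50×10^14 m² = 2.286×10^14 m³.
ρ_w = 1028 kg m⁻³, so the mass of water = 2.286×10^14 m³ × 1028 kg m⁻³ = 2.349×10^17 kg = 2.3×10^5 Gt (and the same mass of ice, by conservation).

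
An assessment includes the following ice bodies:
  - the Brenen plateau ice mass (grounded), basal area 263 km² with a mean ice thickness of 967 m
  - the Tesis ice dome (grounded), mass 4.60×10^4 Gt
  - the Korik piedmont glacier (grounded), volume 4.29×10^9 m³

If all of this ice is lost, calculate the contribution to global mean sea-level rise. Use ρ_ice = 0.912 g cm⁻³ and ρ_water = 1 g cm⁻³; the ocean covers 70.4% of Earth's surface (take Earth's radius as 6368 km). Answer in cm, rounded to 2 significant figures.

≈ 13 cm

Brenen: ice volume = 263 km² × 967 m = 254.3 km³; 254.3 × (912/1000) = 231.9 km³ of water.
Tesis: 4.60×10^4 Gt = 4.600×10^16 kg; dividing by ρ_w = 1 g cm⁻³ = 1000 kg m⁻³ gives 4.600×10^13 m³ of water.
Korik: 4.29×10^9 m³ × (912/1000) = 3.912×10^9 m³ of water.
Total added water ≈ 4.624×10^13 m³ over 3.59×10^14 m² → Δh = 0.129 m = 13 cm.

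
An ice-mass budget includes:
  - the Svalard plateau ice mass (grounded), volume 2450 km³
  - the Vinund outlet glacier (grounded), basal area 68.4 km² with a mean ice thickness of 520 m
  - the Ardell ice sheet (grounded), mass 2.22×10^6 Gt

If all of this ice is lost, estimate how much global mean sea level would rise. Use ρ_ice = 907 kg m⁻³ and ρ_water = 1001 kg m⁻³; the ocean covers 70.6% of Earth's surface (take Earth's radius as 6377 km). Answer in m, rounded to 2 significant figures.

Svalard: 2450 km³ × (907/1001) = 2220 km³ of water.
Vinund: ice volume = 68.4 km² × 520 m = 35.57 km³; 35.57 × (907/1001) = 32.23 km³ of water.
Ardell: 2.22×10^6 Gt = 2.220×10^18 kg; dividing by ρ_w = 1001 kg m⁻³ gives 2.218×10^15 m³ of water.
Total added water ≈ 2.220×10^15 m³ over 3.61×10^14 m² → Δh = 6.15 m.

≈ 6.2 m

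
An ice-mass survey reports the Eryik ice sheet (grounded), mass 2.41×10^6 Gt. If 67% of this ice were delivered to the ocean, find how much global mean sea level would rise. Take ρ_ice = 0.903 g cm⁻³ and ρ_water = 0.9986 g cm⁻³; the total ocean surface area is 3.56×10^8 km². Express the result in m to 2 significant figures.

Eryik: 0.67 × 2.41×10^6 Gt = 1.615×10^18 kg; dividing by ρ_w = 0.9986 g cm⁻³ = 998.6 kg m⁻³ gives 1.617×10^15 m³ of water.
Spread over 3.56×10^14 m² of ocean, Δh = 1.617×10^15 / 3.56×10^14 = 4.54 m.

≈ 4.5 m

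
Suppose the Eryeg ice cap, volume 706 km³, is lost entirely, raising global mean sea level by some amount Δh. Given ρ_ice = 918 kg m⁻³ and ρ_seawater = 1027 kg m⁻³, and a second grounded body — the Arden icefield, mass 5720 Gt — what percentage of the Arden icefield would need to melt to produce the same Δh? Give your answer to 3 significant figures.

≈ 11.3 %

Equal sea-level rise means equal mass of meltwater, i.e. equal mass of ice lost.
Ice mass of Eryeg: 6.481×10^14 kg; ice mass of Arden: 5.720×10^15 kg.
Fraction required = 6.481×10^14 / 5.720×10^15 = 0.113 → 11.3 %.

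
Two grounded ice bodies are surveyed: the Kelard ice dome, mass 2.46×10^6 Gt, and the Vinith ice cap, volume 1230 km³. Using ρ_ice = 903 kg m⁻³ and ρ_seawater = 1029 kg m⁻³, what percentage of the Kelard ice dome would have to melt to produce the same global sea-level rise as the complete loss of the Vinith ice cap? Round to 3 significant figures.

Equal sea-level rise means equal mass of meltwater, i.e. equal mass of ice lost.
Ice mass of Vinith: 1.111×10^15 kg; ice mass of Kelard: 2.460×10^18 kg.
Fraction required = 1.111×10^15 / 2.460×10^18 = 4.51×10^-4 → 0.0451 %.

≈ 0.0451 %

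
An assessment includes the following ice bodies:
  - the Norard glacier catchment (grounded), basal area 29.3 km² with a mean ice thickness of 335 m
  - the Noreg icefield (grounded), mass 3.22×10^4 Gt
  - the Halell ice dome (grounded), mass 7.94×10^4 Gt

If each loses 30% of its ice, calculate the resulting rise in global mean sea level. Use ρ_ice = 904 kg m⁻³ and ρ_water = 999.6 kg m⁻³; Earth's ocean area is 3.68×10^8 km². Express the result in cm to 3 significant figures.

≈ 9.10 cm

Norard: ice volume = 29.3 km² × 335 m = 9.816 km³; 0.3 × 9.816 × (904/999.6) = 2.663 km³ of water.
Noreg: 0.3 × 3.22×10^4 Gt = 9.660×10^15 kg; dividing by ρ_w = 999.6 kg m⁻³ gives 9.664×10^12 m³ of water.
Halell: 0.3 × 7.94×10^4 Gt = 2.382×10^16 kg; dividing by ρ_w = 999.6 kg m⁻³ gives 2.383×10^13 m³ of water.
Total added water ≈ 3.350×10^13 m³ over 3.68×10^14 m² → Δh = 0.0910 m = 9.10 cm.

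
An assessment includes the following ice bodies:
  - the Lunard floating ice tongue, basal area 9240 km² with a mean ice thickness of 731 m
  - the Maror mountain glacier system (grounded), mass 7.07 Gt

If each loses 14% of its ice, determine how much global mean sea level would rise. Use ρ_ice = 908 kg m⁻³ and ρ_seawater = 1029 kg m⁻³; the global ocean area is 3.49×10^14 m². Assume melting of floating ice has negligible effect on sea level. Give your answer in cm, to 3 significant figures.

The Lunard floating ice tongue is floating and already displaces its own weight of water, so its melt adds essentially nothing to sea level.
Maror: 0.14 × 7.07 Gt = 9.898×10^11 kg; dividing by ρ_w = 1029 kg m⁻³ gives 9.619×10^8 m³ of water.
Total added water ≈ 9.619×10^8 m³ over 3.49×10^14 m² → Δh = 2.76×10^-6 m = 2.76×10^-4 cm.

≈ 2.76×10^-4 cm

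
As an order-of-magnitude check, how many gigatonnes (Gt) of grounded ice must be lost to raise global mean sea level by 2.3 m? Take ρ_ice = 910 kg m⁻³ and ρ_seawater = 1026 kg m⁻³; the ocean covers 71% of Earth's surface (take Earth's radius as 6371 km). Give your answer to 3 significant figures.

≈ 8.55×10^5 Gt

Required water volume = Δh × A = 2.3 m × 3.62×10^14 m² = 8.329×10^14 m³.
ρ_w = 1026 kg m⁻³, so the mass of water = 8.329×10^14 m³ × 1026 kg m⁻³ = 8.546×10^17 kg = 8.55×10^5 Gt (and the same mass of ice, by conservation).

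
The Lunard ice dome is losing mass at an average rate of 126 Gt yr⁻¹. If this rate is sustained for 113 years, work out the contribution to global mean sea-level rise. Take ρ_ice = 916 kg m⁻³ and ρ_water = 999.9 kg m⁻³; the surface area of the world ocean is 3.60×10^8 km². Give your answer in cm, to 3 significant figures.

Total mass lost = 126 Gt/yr × 113 yr = 1.424×10^4 Gt = 1.424×10^16 kg.
ρ_w = 999.9 kg m⁻³, so water volume = 1.424×10^16 / 999.9 = 1.424×10^13 m³.
Δh = 1.424×10^13 / 3.60×10^14 = 0.0396 m = 3.96 cm.

≈ 3.96 cm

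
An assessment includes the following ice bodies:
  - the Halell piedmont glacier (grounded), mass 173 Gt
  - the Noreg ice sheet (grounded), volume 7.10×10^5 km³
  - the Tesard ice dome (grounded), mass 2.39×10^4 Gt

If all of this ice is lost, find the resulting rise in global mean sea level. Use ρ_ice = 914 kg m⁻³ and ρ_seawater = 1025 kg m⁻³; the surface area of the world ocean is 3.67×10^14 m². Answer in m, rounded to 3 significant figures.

≈ 1.79 m

Halell: 173 Gt = 1.730×10^14 kg; dividing by ρ_w = 1025 kg m⁻³ gives 1.688×10^11 m³ of water.
Noreg: 7.10×10^5 km³ × (914/1025) = 6.331×10^5 km³ of water.
Tesard: 2.39×10^4 Gt = 2.390×10^16 kg; dividing by ρ_w = 1025 kg m⁻³ gives 2.332×10^13 m³ of water.
Total added water ≈ 6.566×10^14 m³ over 3.67×10^14 m² → Δh = 1.79 m.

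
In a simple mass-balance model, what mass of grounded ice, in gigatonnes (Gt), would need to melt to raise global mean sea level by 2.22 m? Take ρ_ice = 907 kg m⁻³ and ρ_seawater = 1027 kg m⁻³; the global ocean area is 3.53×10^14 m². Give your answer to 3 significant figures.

≈ 8.05×10^5 Gt

Required water volume = Δh × A = 2.22 m × 3.53×10^14 m² = 7.837×10^14 m³.
ρ_w = 1027 kg m⁻³, so the mass of water = 7.837×10^14 m³ × 1027 kg m⁻³ = 8.048×10^17 kg = 8.05×10^5 Gt (and the same mass of ice, by conservation).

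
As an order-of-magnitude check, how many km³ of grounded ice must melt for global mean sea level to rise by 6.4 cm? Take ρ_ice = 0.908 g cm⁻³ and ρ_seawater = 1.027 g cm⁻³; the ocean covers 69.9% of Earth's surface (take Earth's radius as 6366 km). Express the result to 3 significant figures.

Required water volume = Δh × A = 0.064 m × 3.56×10^14 m² = 2.278×10^13 m³ = 2.278×10^4 km³.
Ice volume = water volume × ρ_w/ρ_ice = 2.278×10^4 × 1027/908 = 2.58×10^4 km³.

≈ 2.58×10^4 km³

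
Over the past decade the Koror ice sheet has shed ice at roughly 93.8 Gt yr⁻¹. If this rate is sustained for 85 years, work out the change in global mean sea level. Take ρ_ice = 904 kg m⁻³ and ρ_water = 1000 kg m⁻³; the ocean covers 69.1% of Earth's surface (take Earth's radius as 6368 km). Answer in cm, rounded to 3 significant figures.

≈ 2.26 cm

Total mass lost = 93.8 Gt/yr × 85 yr = 7973 Gt = 7.973×10^15 kg.
ρ_w = 1000 kg m⁻³, so water volume = 7.973×10^15 / 1000 = 7.973×10^12 m³.
Δh = 7.973×10^12 / 3.52×10^14 = 0.0226 m = 2.26 cm.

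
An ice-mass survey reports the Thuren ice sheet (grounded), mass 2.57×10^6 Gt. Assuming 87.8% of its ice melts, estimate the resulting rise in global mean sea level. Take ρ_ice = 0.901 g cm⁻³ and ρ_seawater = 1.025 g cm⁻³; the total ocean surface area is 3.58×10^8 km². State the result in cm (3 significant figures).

Thuren: 0.878 × 2.57×10^6 Gt = 2.256×10^18 kg; dividing by ρ_w = 1.025 g cm⁻³ = 1025 kg m⁻³ gives 2.201×10^15 m³ of water.
Spread over 3.58×10^14 m² of ocean, Δh = 2.201×10^15 / 3.58×10^14 = 6.15 m = 615 cm.

≈ 615 cm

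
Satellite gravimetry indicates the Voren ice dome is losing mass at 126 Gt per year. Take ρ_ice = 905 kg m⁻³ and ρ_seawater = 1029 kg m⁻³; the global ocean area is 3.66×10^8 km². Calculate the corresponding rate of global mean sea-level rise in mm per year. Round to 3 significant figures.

≈ 0.335 mm/yr

ρ_w = 1029 kg m⁻³. Annual water volume added = 126 Gt / ρ_w = 1.260×10^14 kg / 1029 kg m⁻³ = 1.224×10^11 m³.
Δh per year = 1.224×10^11 / 3.66×10^14 = 3.35×10^-4 m = 0.335 mm.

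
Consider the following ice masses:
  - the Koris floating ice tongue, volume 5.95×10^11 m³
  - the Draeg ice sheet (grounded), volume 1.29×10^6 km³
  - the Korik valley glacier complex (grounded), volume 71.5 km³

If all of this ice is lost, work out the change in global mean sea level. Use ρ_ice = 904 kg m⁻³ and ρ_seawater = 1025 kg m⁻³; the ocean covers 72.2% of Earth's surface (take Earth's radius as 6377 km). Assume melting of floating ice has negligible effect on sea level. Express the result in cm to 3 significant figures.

≈ 308 cm

The Koris floating ice tongue is floating and already displaces its own weight of water, so its melt adds essentially nothing to sea level.
Draeg: 1.29×10^6 km³ × (904/1025) = 1.138×10^6 km³ of water.
Korik: 71.5 km³ × (904/1025) = 63.06 km³ of water.
Total added water ≈ 1.138×10^15 m³ over 3.69×10^14 m² → Δh = 3.08 m = 308 cm.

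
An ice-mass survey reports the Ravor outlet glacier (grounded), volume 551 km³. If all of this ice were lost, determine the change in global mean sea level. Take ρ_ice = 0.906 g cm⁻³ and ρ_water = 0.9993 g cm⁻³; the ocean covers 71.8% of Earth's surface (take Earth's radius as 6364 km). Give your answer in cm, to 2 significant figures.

Ravor: 551 km³ × (906/999.3) = 499.6 km³ of water.
Spread over 3.65×10^14 m² of ocean, Δh = 4.996×10^11 / 3.65×10^14 = 1.37×10^-3 m = 0.14 cm.

≈ 0.14 cm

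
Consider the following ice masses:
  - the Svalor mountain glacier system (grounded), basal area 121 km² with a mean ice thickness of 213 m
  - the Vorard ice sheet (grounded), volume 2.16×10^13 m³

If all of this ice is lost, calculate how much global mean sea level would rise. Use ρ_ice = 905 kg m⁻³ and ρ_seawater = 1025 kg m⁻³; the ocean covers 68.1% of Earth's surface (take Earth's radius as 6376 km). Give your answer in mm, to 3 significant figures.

≈ 54.9 mm

Svalor: ice volume = 121 km² × 213 m = 25.77 km³; 25.77 × (905/1025) = 22.76 km³ of water.
Vorard: 2.16×10^13 m³ × (905/1025) = 1.907×10^13 m³ of water.
Total added water ≈ 1.909×10^13 m³ over 3.48×10^14 m² → Δh = 0.0549 m = 54.9 mm.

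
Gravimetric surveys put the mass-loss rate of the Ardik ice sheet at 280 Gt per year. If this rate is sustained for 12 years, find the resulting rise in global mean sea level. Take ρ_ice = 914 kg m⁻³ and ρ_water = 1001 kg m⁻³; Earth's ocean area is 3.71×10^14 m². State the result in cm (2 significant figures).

≈ 0.90 cm

Total mass lost = 280 Gt/yr × 12 yr = 3360 Gt = 3.360×10^15 kg.
ρ_w = 1001 kg m⁻³, so water volume = 3.360×10^15 / 1001 = 3.357×10^12 m³.
Δh = 3.357×10^12 / 3.71×10^14 = 9.05×10^-3 m = 0.90 cm.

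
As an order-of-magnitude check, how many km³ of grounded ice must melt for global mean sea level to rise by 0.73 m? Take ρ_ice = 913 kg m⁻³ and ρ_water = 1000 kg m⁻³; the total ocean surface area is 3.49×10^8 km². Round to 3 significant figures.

Required water volume = Δh × A = 0.73 m × 3.49×10^14 m² = 2.548×10^14 m³ = 2.548×10^5 km³.
Ice volume = water volume × ρ_w/ρ_ice = 2.548×10^5 × 1000/913 = 2.79×10^5 km³.

≈ 2.79×10^5 km³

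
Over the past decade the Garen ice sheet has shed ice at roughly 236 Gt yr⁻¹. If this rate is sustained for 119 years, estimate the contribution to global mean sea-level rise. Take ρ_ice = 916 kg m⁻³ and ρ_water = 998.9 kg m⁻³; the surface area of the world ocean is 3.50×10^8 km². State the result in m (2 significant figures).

≈ 0.080 m

Total mass lost = 236 Gt/yr × 119 yr = 2.808×10^4 Gt = 2.808×10^16 kg.
ρ_w = 998.9 kg m⁻³, so water volume = 2.808×10^16 / 998.9 = 2.811×10^13 m³.
Δh = 2.811×10^13 / 3.50×10^14 = 0.0803 m.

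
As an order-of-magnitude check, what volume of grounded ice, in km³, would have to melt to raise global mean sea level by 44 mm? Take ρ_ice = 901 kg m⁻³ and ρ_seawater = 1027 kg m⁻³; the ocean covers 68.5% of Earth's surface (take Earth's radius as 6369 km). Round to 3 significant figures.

≈ 1.75×10^4 km³

Required water volume = Δh × A = 0.044 m × 3.49×10^14 m² = 1.536×10^13 m³ = 1.536×10^4 km³.
Ice volume = water volume × ρ_w/ρ_ice = 1.536×10^4 × 1027/901 = 1.75×10^4 km³.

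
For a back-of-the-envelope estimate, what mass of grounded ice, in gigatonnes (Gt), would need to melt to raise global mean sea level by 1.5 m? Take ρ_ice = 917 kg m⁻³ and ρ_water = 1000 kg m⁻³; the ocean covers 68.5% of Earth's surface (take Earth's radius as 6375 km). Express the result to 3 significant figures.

≈ 5.25×10^5 Gt

Required water volume = Δh × A = 1.5 m × 3.50×10^14 m² = 5.247×10^14 m³.
ρ_w = 1000 kg m⁻³, so the mass of water = 5.247×10^14 m³ × 1000 kg m⁻³ = 5.247×10^17 kg = 5.25×10^5 Gt (and the same mass of ice, by conservation).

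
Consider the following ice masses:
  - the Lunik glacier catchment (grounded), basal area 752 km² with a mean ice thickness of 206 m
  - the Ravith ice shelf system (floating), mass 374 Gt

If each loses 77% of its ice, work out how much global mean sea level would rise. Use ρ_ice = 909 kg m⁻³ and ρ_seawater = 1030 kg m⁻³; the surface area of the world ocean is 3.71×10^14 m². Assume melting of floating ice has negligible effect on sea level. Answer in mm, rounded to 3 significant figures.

≈ 0.284 mm

Lunik: ice volume = 752 km² × 206 m = 154.9 km³; 0.77 × 154.9 × (909/1030) = 105.3 km³ of water.
The Ravith ice shelf system is floating and already displaces its own weight of water, so its melt adds essentially nothing to sea level.
Total added water ≈ 1.053×10^11 m³ over 3.71×10^14 m² → Δh = 2.84×10^-4 m = 0.284 mm.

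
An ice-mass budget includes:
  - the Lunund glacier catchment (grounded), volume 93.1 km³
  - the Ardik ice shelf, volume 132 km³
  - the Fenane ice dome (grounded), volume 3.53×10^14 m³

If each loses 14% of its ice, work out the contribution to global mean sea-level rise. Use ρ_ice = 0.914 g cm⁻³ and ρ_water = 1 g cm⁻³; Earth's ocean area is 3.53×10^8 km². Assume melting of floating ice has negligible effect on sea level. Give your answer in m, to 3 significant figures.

Lunund: 0.14 × 93.1 km³ × (914/1000) = 11.91 km³ of water.
The Ardik ice shelf is floating and already displaces its own weight of water, so its melt adds essentially nothing to sea level.
Fenane: 0.14 × 3.53×10^14 m³ × (914/1000) = 4.517×10^13 m³ of water.
Total added water ≈ 4.518×10^13 m³ over 3.53×10^14 m² → Δh = 0.128 m.

≈ 0.128 m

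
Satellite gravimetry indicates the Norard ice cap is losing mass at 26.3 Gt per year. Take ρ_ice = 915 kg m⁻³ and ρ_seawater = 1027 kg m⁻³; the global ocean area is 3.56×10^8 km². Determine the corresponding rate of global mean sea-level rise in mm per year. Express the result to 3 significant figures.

≈ 0.0719 mm/yr

ρ_w = 1027 kg m⁻³. Annual water volume added = 26.3 Gt / ρ_w = 2.630×10^13 kg / 1027 kg m⁻³ = 2.561×10^10 m³.
Δh per year = 2.561×10^10 / 3.56×10^14 = 7.19×10^-5 m = 0.0719 mm.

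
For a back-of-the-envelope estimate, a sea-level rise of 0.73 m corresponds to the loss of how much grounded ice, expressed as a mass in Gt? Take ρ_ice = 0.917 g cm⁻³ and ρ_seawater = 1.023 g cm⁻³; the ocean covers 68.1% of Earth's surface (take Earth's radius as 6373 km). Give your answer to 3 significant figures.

Required water volume = Δh × A = 0.73 m × 3.48×10^14 m² = 2.537×10^14 m³.
ρ_w = 1.023 g cm⁻³ = 1023 kg m⁻³, so the mass of water = 2.537×10^14 m³ × 1023 kg m⁻³ = 2.596×10^17 kg = 2.60×10^5 Gt (and the same mass of ice, by conservation).

≈ 2.60×10^5 Gt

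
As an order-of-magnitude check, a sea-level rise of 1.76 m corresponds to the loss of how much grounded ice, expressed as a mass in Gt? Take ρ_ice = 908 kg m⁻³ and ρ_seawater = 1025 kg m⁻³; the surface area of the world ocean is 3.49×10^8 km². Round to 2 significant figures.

Required water volume = Δh × A = 1.76 m × 3.49×10^14 m² = 6.142×10^14 m³.
ρ_w = 1025 kg m⁻³, so the mass of water = 6.142×10^14 m³ × 1025 kg m⁻³ = 6.296×10^17 kg = 6.3×10^5 Gt (and the same mass of ice, by conservation).

≈ 6.3×10^5 Gt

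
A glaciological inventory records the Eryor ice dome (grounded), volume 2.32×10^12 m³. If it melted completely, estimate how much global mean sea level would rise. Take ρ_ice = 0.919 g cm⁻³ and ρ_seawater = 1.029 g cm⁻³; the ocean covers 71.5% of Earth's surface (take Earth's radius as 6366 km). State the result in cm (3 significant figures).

Eryor: 2.32×10^12 m³ × (919/1029) = 2.072×10^12 m³ of water.
Spread over 3.64×10^14 m² of ocean, Δh = 2.072×10^12 / 3.64×10^14 = 5.69×10^-3 m = 0.569 cm.

≈ 0.569 cm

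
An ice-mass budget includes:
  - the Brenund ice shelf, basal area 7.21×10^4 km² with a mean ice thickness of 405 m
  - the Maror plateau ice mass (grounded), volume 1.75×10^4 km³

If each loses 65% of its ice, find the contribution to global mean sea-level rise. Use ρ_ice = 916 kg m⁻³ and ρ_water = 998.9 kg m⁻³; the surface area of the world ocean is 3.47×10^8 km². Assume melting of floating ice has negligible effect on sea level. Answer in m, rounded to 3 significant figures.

≈ 0.0301 m

The Brenund ice shelf is floating and already displaces its own weight of water, so its melt adds essentially nothing to sea level.
Maror: 0.65 × 1.75×10^4 km³ × (916/998.9) = 1.043×10^4 km³ of water.
Total added water ≈ 1.043×10^13 m³ over 3.47×10^14 m² → Δh = 0.0301 m.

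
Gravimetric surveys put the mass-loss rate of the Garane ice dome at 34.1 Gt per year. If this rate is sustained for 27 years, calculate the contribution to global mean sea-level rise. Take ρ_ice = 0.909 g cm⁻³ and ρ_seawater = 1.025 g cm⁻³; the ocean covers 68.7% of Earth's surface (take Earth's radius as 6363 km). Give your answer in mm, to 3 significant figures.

≈ 2.57 mm

Total mass lost = 34.1 Gt/yr × 27 yr = 920.7 Gt = 9.207×10^14 kg.
ρ_w = 1.025 g cm⁻³ = 1025 kg m⁻³, so water volume = 9.207×10^14 / 1025 = 8.982×10^11 m³.
Δh = 8.982×10^11 / 3.50×10^14 = 2.57×10^-3 m = 2.57 mm.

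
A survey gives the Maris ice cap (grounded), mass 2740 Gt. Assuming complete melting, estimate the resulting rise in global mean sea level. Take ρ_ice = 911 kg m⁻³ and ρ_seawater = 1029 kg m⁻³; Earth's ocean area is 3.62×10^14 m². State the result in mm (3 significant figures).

Maris: 2740 Gt = 2.740×10^15 kg; dividing by ρ_w = 1029 kg m⁻³ gives 2.663×10^12 m³ of water.
Spread over 3.62×10^14 m² of ocean, Δh = 2.663×10^12 / 3.62×10^14 = 7.36×10^-3 m = 7.36 mm.

≈ 7.36 mm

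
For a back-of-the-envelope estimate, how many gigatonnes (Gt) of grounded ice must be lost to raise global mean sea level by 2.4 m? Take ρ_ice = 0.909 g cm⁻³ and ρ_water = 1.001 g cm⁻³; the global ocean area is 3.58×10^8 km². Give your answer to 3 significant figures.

≈ 8.60×10^5 Gt

Required water volume = Δh × A = 2.4 m × 3.58×10^14 m² = 8.592×10^14 m³.
ρ_w = 1.001 g cm⁻³ = 1001 kg m⁻³, so the mass of water = 8.592×10^14 m³ × 1001 kg m⁻³ = 8.601×10^17 kg = 8.60×10^5 Gt (and the same mass of ice, by conservation).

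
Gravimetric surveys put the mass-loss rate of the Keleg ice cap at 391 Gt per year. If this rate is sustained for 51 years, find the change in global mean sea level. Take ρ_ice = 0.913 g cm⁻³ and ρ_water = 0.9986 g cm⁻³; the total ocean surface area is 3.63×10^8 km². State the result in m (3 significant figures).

Total mass lost = 391 Gt/yr × 51 yr = 1.994×10^4 Gt = 1.994×10^16 kg.
ρ_w = 0.9986 g cm⁻³ = 998.6 kg m⁻³, so water volume = 1.994×10^16 / 998.6 = 1.997×10^13 m³.
Δh = 1.997×10^13 / 3.63×10^14 = 0.0550 m.

≈ 0.0550 m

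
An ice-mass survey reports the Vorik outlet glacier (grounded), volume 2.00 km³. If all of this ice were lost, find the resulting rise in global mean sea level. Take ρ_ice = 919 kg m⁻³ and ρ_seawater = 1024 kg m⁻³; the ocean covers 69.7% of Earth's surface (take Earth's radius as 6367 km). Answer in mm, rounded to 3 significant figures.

Vorik: 2.00 km³ × (919/1024) = 1.795 km³ of water.
Spread over 3.55×10^14 m² of ocean, Δh = 1.795×10^9 / 3.55×10^14 = 5.06×10^-6 m = 5.06×10^-3 mm.

≈ 5.06×10^-3 mm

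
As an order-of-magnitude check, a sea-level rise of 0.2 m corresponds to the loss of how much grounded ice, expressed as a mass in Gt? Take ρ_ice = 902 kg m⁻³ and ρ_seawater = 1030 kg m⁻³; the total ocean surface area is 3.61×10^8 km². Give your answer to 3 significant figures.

Required water volume = Δh × A = 0.2 m × 3.61×10^14 m² = 7.220×10^13 m³.
ρ_w = 1030 kg m⁻³, so the mass of water = 7.220×10^13 m³ × 1030 kg m⁻³ = 7.437×10^16 kg = 7.44×10^4 Gt (and the same mass of ice, by conservation).

≈ 7.44×10^4 Gt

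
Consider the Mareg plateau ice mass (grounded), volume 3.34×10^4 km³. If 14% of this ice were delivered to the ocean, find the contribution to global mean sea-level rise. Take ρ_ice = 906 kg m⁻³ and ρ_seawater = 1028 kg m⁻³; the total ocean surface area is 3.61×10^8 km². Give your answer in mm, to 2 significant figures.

Mareg: 0.14 × 3.34×10^4 km³ × (906/1028) = 4121 km³ of water.
Spread over 3.61×10^14 m² of ocean, Δh = 4.121×10^12 / 3.61×10^14 = 0.0114 m = 11 mm.

≈ 11 mm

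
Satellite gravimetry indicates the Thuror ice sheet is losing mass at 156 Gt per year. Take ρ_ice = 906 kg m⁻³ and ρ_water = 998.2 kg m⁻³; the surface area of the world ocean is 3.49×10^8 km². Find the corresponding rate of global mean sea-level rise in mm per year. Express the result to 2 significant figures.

ρ_w = 998.2 kg m⁻³. Annual water volume added = 156 Gt / ρ_w = 1.560×10^14 kg / 998.2 kg m⁻³ = 1.563×10^11 m³.
Δh per year = 1.563×10^11 / 3.49×10^14 = 4.48×10^-4 m = 0.45 mm.

≈ 0.45 mm/yr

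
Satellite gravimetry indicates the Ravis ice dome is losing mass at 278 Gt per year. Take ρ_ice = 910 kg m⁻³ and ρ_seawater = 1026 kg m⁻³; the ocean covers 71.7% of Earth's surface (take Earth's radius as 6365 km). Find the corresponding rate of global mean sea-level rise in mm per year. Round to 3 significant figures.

≈ 0.742 mm/yr

ρ_w = 1026 kg m⁻³. Annual water volume added = 278 Gt / ρ_w = 2.780×10^14 kg / 1026 kg m⁻³ = 2.710×10^11 m³.
Δh per year = 2.710×10^11 / 3.65×10^14 = 7.42×10^-4 m = 0.742 mm.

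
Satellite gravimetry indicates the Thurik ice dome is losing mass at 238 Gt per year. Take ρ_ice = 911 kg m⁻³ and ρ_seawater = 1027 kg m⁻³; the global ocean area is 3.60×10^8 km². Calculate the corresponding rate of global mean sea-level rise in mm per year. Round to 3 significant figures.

≈ 0.644 mm/yr

ρ_w = 1027 kg m⁻³. Annual water volume added = 238 Gt / ρ_w = 2.380×10^14 kg / 1027 kg m⁻³ = 2.317×10^11 m³.
Δh per year = 2.317×10^11 / 3.60×10^14 = 6.44×10^-4 m = 0.644 mm.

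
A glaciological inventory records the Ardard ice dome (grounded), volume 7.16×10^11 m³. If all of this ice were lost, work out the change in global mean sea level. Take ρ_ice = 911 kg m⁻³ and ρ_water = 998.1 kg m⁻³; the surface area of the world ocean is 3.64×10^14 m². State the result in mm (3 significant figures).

Ardard: 7.16×10^11 m³ × (911/998.1) = 6.535×10^11 m³ of water.
Spread over 3.64×10^14 m² of ocean, Δh = 6.535×10^11 / 3.64×10^14 = 1.80×10^-3 m = 1.80 mm.

≈ 1.80 mm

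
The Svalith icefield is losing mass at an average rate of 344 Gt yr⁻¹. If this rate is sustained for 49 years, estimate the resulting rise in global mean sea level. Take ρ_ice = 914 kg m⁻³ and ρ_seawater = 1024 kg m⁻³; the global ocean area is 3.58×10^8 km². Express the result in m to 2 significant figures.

≈ 0.046 m

Total mass lost = 344 Gt/yr × 49 yr = 1.686×10^4 Gt = 1.686×10^16 kg.
ρ_w = 1024 kg m⁻³, so water volume = 1.686×10^16 / 1024 = 1.646×10^13 m³.
Δh = 1.646×10^13 / 3.58×10^14 = 0.0460 m.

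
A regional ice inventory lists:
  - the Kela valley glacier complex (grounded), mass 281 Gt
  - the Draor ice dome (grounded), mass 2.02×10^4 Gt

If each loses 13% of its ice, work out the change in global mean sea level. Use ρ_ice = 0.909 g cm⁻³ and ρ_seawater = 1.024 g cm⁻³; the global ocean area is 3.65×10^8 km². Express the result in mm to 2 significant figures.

Kela: 0.13 × 281 Gt = 3.653×10^13 kg; dividing by ρ_w = 1.024 g cm⁻³ = 1024 kg m⁻³ gives 3.567×10^10 m³ of water.
Draor: 0.13 × 2.02×10^4 Gt = 2.626×10^15 kg; dividing by ρ_w = 1024 kg m⁻³ gives 2.564×10^12 m³ of water.
Total added water ≈ 2.600×10^12 m³ over 3.65×10^14 m² → Δh = 7.12×10^-3 m = 7.1 mm.

≈ 7.1 mm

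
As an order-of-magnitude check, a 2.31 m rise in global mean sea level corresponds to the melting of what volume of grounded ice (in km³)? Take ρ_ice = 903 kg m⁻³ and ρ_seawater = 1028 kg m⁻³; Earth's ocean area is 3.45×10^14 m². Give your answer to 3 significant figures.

Required water volume = Δh × A = 2.31 m × 3.45×10^14 m² = 7.970×10^14 m³ = 7.970×10^5 km³.
Ice volume = water volume × ρ_w/ρ_ice = 7.970×10^5 × 1028/903 = 9.07×10^5 km³.

≈ 9.07×10^5 km³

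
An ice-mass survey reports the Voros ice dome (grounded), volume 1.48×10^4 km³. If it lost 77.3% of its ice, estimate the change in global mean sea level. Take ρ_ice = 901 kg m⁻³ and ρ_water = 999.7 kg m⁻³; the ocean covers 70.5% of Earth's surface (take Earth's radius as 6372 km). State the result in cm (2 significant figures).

Voros: 0.773 × 1.48×10^4 km³ × (901/999.7) = 1.031×10^4 km³ of water.
Spread over 3.60×10^14 m² of ocean, Δh = 1.031×10^13 / 3.60×10^14 = 0.0287 m = 2.9 cm.

≈ 2.9 cm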